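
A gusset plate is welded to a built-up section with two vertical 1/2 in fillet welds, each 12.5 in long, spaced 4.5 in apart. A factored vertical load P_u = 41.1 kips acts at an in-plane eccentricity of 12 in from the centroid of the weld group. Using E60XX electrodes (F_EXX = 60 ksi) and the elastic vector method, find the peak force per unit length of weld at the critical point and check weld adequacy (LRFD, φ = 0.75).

f_max ≈ 7.96 kip/in; adequate

Total weld length L_w = 25 in. Treat welds as unit-width lines.
Polar moment about centroid: J = 2[d³/12 + d(b/2)²] = 2[12.5³/12 + 12.5×2.25²] = 452.1 in³.
Direct shear f_v = P/L_w = 41.1 / 25 = 1.644 kip/in (vertical).
Torsion M = P·e = 41.1 × 12 = 493.2 kip·in.
Critical point at (x, y) = (2.25, 6.25) from centroid. f_tx = M·y/J = 6.818 kip/in; f_ty = M·x/J = 2.455 kip/in.
Resultant f_max = √[f_tx² + (f_v + f_ty)²] = √[6.818² + (1.644 + 2.455)²] = 7.955 kip/in.
Capacity per unit length: φr_n = 0.75 × 0.6 × 60 × (0.707 × 0.5) = 9.544 kip/in.
7.955 ≤ 9.544 → adequate.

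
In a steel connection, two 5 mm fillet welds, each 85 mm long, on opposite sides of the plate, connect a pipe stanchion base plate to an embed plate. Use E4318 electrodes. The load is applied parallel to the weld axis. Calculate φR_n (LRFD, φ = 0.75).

E43XX → F_EXX = 430 MPa.
Effective throat t_e = 0.707 × 5 = 3.535 mm.
Total length L = 170 mm; A_we = 3.535 × 170 = 600.9 mm².
F_nw = 0.6 F_EXX = 0.6 × 430 = 258 MPa.
φR_n = 0.75 × 258 × 600.9 × 10⁻³ = 116.3 kN.

φR_n ≈ 116 kN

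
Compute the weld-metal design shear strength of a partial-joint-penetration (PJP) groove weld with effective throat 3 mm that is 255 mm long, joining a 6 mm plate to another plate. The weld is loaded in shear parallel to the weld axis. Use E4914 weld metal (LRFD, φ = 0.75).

E49XX → F_EXX = 490 MPa.
Effective throat (given) t_e = 3 mm.
A_we = 3 × 255 = 765 mm².
F_nw = 0.6 F_EXX = 294 MPa.
φR_n = 0.75 × 294 × 765 × 10⁻³ = 168.7 kN.

φR_n ≈ 169 kN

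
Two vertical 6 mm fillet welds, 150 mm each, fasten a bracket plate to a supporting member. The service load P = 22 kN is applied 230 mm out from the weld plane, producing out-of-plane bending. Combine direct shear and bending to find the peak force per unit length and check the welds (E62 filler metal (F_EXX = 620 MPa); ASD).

f_max ≈ 679 N/mm; adequate

L_w = 2 × 150 = 300 mm; section modulus (unit throat) S = 2 × L²/6 = 7500 mm².
Direct shear f_v = P/L_w = 22×10³/300 = 73.33 N/mm.
Moment M = P × e = 22×10³ × 230 = 5060000 N·mm; bending f_b = M/S = 674.7 N/mm.
f_max = √(f_v² + f_b²) = √(73.33² + 674.7²) = 678.6 N/mm.
r_n/Ω = (1/2.0) × 0.6 × 620 × (0.707 × 6) = 789 N/mm → adequate.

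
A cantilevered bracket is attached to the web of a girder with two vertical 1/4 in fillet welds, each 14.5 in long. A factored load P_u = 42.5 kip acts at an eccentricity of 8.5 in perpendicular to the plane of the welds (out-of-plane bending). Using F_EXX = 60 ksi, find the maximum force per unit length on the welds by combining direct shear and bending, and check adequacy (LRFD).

f_max ≈ 5.36 kip/in; NOT adequate

L_w = 2 × 14.5 = 29 in; section modulus (unit throat) S = 2 × L²/6 = 70.08 in².
Direct shear f_v = P/L_w = 42.5/29 = 1.466 kip/in.
Moment M = P × e = 42.5 × 8.5 = 361.25 kip·in; bending f_b = M/S = 5.155 kip/in.
f_max = √(f_v² + f_b²) = √(1.466² + 5.155²) = 5.359 kip/in.
φr_n = 0.75 × 0.6 × 60 × (0.707 × 0.25) = 4.772 kip/in → NOT adequate.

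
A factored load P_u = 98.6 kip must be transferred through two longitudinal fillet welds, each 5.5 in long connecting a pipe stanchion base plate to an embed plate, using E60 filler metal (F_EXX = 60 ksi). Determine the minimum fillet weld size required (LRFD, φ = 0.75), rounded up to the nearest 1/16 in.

Total weld length L = 11 in.
Required throat t_e = P_u / (φ × 0.6 F_EXX × L) = 98.6 / (0.75 × 0.6 × 60 × 11) = 0.332 in.
Required leg w = t_e / 0.707 = 0.4696 in → use 1/2 in.

w = 1/2 in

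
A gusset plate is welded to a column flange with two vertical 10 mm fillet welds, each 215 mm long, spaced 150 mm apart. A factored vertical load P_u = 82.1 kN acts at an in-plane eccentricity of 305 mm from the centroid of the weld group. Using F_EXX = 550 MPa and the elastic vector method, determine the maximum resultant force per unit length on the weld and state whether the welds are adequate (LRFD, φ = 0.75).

Total weld length L_w = 430 mm. Treat welds as unit-width lines.
Polar moment about centroid: J = 2[d³/12 + d(b/2)²] = 2[215³/12 + 215×75²] = 4075000 mm³.
Direct shear f_v = P/L_w = 82.1×10³ / 430 = 190.9 N/mm (vertical).
Torsion M = P·e = 82.1×10³ × 305 = 25040000 N·mm.
Critical point at (x, y) = (75, 107.5) from centroid. f_tx = M·y/J = 660.6 N/mm; f_ty = M·x/J = 460.9 N/mm.
Resultant f_max = √[f_tx² + (f_v + f_ty)²] = √[660.6² + (190.9 + 460.9)²] = 928 N/mm.
Capacity per unit length: φr_n = 0.75 × 0.6 × 550 × (0.707 × 10) = 1750 N/mm.
928 ≤ 1750 → adequate.

f_max ≈ 928 N/mm; adequate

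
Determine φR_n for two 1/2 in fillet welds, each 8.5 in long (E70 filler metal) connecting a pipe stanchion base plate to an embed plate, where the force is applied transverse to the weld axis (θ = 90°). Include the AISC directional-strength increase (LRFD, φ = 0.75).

φR_n ≈ 284 kip

E70XX → F_EXX = 70 ksi.
t_e = 0.707 × 0.5 = 0.3535 in; A_we = 0.3535 × 17 = 6.01 in².
Directional factor: 1.0 + 0.5 sin^1.5(90°) = 1.5.
F_nw = 0.6 × 70 × 1.5 = 63 ksi.
φR_n = 0.75 × 63 × 6.01 = 283.9 kip.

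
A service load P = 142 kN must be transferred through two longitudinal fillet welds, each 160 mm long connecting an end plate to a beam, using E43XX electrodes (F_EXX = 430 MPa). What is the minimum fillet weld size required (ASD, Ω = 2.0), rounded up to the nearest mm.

Total weld length L = 320 mm.
Required throat t_e = P × Ω / (0.6 F_EXX × L) = 142 × 2.0 / (0.6 × 430 × 320 × 10⁻³) = 3.44 mm.
Required leg w = t_e / 0.707 = 4.866 mm → use 5 mm.

w = 5 mm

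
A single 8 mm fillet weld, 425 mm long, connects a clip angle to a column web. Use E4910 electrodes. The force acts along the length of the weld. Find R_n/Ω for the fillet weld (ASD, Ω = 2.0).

R_n/Ω ≈ 353 kN

E49XX → F_EXX = 490 MPa.
Effective throat t_e = 0.707 × 8 = 5.656 mm.
Total length L = 425 mm; A_we = 5.656 × 425 = 2404 mm².
F_nw = 0.6 F_EXX = 0.6 × 490 = 294 MPa.
R_n = 294 × 2404 × 10⁻³ = 706.7 kN; R_n/Ω = 706.7/2.0 = 353.4 kN.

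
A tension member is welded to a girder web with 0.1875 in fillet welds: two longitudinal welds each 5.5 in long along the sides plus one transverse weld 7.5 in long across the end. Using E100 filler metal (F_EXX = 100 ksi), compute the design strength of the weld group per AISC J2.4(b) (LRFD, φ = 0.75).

φR_n ≈ 123 kips

t_e = 0.707 × 0.1875 = 0.1326 in.
R_nwl = 0.6 × 100 × 0.1326 × 11 = 87.49 kips (longitudinal, 2 welds).
R_nwt = 0.6 × 100 × 0.1326 × 7.5 = 59.65 kips (transverse, base value).
(i) R_nwl + R_nwt = 147.1 kips; (ii) 0.85 R_nwl + 1.5 R_nwt = 163.8 kips.
R_n = max = 163.8 kips [governs: (ii)]; φR_n = 122.9 kips.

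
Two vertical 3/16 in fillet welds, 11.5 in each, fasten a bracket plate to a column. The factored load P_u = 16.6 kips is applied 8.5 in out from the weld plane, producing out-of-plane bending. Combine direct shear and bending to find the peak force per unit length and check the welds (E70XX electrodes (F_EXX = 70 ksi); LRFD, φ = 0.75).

L_w = 2 × 11.5 = 23 in; section modulus (unit throat) S = 2 × L²/6 = 44.08 in².
Direct shear f_v = P/L_w = 16.6/23 = 0.7217 kip/in.
Moment M = P × e = 16.6 × 8.5 = 141.1 kip·in; bending f_b = M/S = 3.201 kip/in.
f_max = √(f_v² + f_b²) = √(0.7217² + 3.201²) = 3.281 kip/in.
φr_n = 0.75 × 0.6 × 70 × (0.707 × 0.1875) = 4.176 kip/in → adequate.

f_max ≈ 3.28 kip/in; adequate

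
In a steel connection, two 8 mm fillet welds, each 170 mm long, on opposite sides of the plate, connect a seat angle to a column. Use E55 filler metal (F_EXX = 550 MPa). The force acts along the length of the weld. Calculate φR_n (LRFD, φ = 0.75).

Effective throat t_e = 0.707 × 8 = 5.656 mm.
Total length L = 340 mm; A_we = 5.656 × 340 = 1923 mm².
F_nw = 0.6 F_EXX = 0.6 × 550 = 330 MPa.
φR_n = 0.75 × 330 × 1923 × 10⁻³ = 476 kN.

φR_n ≈ 476 kN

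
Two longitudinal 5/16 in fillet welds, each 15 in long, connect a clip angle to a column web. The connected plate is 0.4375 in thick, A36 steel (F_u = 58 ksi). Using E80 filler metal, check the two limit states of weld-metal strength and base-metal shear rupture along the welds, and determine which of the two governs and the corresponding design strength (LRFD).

E80XX → F_EXX = 80 ksi.
t_e = 0.707 × 0.3125 = 0.2209 in; L = 30 in.
Weld metal: φR_n = 0.75 × 0.6 × 80 × 0.2209 × 30 = 238.6 kips.
Base metal (shear rupture): φR_n = 0.75 × 0.6 × 58 × 0.4375 × 30 = 342.6 kips.
Governing: weld metal.

φR_n ≈ 239 kips (weld metal governs)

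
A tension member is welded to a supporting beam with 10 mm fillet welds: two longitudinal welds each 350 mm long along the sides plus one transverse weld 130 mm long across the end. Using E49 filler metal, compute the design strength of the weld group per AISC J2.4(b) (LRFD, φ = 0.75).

E49XX → F_EXX = 490 MPa.
t_e = 0.707 × 10 = 7.07 mm.
R_nwl = 0.6 × 490 × 7.07 × 700 × 10⁻³ = 1455 kN (longitudinal, 2 welds).
R_nwt = 0.6 × 490 × 7.07 × 130 × 10⁻³ = 270.2 kN (transverse, base value).
(i) R_nwl + R_nwt = 1725 kN; (ii) 0.85 R_nwl + 1.5 R_nwt = 1642 kN.
R_n = max = 1725 kN [governs: (i)]; φR_n = 1294 kN.

φR_n ≈ 1290 kN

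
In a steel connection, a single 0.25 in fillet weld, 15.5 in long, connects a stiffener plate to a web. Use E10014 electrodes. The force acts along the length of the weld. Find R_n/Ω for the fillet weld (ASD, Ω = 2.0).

E100XX → F_EXX = 100 ksi.
Effective throat t_e = 0.707 × 0.25 = 0.1767 in.
Total length L = 15.5 in; A_we = 0.1767 × 15.5 = 2.74 in².
F_nw = 0.6 F_EXX = 0.6 × 100 = 60 ksi.
R_n = 60 × 2.74 = 164.4 kip; R_n/Ω = 164.4/2.0 = 82.19 kip.

R_n/Ω ≈ 82.2 kip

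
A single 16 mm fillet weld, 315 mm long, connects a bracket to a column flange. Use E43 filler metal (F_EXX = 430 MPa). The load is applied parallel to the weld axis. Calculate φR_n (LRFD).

φR_n ≈ 689 kN

Effective throat t_e = 0.707 × 16 = 11.31 mm.
Total length L = 315 mm; A_we = 11.31 × 315 = 3563 mm².
F_nw = 0.6 F_EXX = 0.6 × 430 = 258 MPa.
φR_n = 0.75 × 258 × 3563 × 10⁻³ = 689.5 kN.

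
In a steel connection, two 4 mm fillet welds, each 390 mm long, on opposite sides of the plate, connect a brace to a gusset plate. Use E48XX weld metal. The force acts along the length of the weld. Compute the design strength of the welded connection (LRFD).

E48XX → F_EXX = 480 MPa.
Effective throat t_e = 0.707 × 4 = 2.828 mm.
Total length L = 780 mm; A_we = 2.828 × 780 = 2206 mm².
F_nw = 0.6 F_EXX = 0.6 × 480 = 288 MPa.
φR_n = 0.75 × 288 × 2206 × 10⁻³ = 476.5 kN.

φR_n ≈ 476 kN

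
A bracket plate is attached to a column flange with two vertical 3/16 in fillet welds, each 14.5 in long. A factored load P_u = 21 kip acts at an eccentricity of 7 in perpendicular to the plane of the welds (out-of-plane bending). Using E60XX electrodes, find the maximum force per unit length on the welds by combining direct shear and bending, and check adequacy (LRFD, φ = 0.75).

f_max ≈ 2.22 kip/in; adequate

E60XX → F_EXX = 60 ksi.
L_w = 2 × 14.5 = 29 in; section modulus (unit throat) S = 2 × L²/6 = 70.08 in².
Direct shear f_v = P/L_w = 21/29 = 0.7241 kip/in.
Moment M = P × e = 21 × 7 = 147 kip·in; bending f_b = M/S = 2.098 kip/in.
f_max = √(f_v² + f_b²) = √(0.7241² + 2.098²) = 2.219 kip/in.
φr_n = 0.75 × 0.6 × 60 × (0.707 × 0.1875) = 3.579 kip/in → adequate.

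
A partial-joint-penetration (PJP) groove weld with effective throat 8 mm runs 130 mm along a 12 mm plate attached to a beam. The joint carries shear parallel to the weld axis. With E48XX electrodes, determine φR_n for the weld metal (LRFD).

E48XX → F_EXX = 480 MPa.
Effective throat (given) t_e = 8 mm.
A_we = 8 × 130 = 1040 mm².
F_nw = 0.6 F_EXX = 288 MPa.
φR_n = 0.75 × 288 × 1040 × 10⁻³ = 224.6 kN.

φR_n ≈ 225 kN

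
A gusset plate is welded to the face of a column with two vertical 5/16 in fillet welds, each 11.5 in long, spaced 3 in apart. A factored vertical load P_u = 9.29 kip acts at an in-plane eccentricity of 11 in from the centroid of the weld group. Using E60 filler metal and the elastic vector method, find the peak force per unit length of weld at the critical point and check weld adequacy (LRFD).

E60XX → F_EXX = 60 ksi.
Total weld length L_w = 23 in. Treat welds as unit-width lines.
Polar moment about centroid: J = 2[d³/12 + d(b/2)²] = 2[11.5³/12 + 11.5×1.5²] = 305.2 in³.
Direct shear f_v = P/L_w = 9.29 / 23 = 0.4039 kip/in (vertical).
Torsion M = P·e = 9.29 × 11 = 102.19 kip·in.
Critical point at (x, y) = (1.5, 5.75) from centroid. f_tx = M·y/J = 1.925 kip/in; f_ty = M·x/J = 0.5022 kip/in.
Resultant f_max = √[f_tx² + (f_v + f_ty)²] = √[1.925² + (0.4039 + 0.5022)²] = 2.128 kip/in.
Capacity per unit length: φr_n = 0.75 × 0.6 × 60 × (0.707 × 0.3125) = 5.965 kip/in.
2.128 ≤ 5.965 → adequate.

f_max ≈ 2.13 kip/in; adequate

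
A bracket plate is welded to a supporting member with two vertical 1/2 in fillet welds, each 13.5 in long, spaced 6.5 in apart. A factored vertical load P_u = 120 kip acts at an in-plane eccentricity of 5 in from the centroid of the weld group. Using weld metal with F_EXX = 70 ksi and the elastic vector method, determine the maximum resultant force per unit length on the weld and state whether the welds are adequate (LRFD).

f_max ≈ 9.3 kip/in; adequate

Total weld length L_w = 27 in. Treat welds as unit-width lines.
Polar moment about centroid: J = 2[d³/12 + d(b/2)²] = 2[13.5³/12 + 13.5×3.25²] = 695.2 in³.
Direct shear f_v = P/L_w = 120 / 27 = 4.444 kip/in (vertical).
Torsion M = P·e = 120 × 5 = 600 kip·in.
Critical point at (x, y) = (3.25, 6.75) from centroid. f_tx = M·y/J = 5.825 kip/in; f_ty = M·x/J = 2.805 kip/in.
Resultant f_max = √[f_tx² + (f_v + f_ty)²] = √[5.825² + (4.444 + 2.805)²] = 9.3 kip/in.
Capacity per unit length: φr_n = 0.75 × 0.6 × 70 × (0.707 × 0.5) = 11.14 kip/in.
9.3 ≤ 11.14 → adequate.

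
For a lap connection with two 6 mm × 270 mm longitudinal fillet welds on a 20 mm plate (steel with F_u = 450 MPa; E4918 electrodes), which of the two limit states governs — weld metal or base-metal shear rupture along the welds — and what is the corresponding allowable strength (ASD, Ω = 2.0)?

R_n/Ω ≈ 337 kN (weld metal governs)

E49XX → F_EXX = 490 MPa.
t_e = 0.707 × 6 = 4.242 mm; L = 540 mm.
Weld metal: R_n/Ω = (1/2.0) × 0.6 × 490 × 4.242 × 540 × 10⁻³ = 336.7 kN.
Base metal (shear rupture): R_n/Ω = (1/2.0) × 0.6 × 450 × 20 × 540 × 10⁻³ = 1458 kN.
Governing: weld metal.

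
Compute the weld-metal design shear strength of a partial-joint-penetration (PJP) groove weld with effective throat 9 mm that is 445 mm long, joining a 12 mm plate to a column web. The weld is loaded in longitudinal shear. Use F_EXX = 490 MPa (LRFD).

φR_n ≈ 883 kN

Effective throat (given) t_e = 9 mm.
A_we = 9 × 445 = 4005 mm².
F_nw = 0.6 F_EXX = 294 MPa.
φR_n = 0.75 × 294 × 4005 × 10⁻³ = 883.1 kN.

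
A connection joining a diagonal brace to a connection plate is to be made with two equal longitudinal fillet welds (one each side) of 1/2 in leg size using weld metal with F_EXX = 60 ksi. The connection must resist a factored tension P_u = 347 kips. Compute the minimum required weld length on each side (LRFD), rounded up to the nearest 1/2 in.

Throat t_e = 0.707 × 0.5 = 0.3535 in.
φr_n = 0.75 × 0.6 × 60 × 0.3535 = 9.544 kips/in.
L_req = P_u / φr_n = 347 / 9.544 = 36.36 in total.
Per side: 36.36 / 2 = 18.18 in.
Round up → use L = 18.5 in on each side.

L = 18.5 in on each side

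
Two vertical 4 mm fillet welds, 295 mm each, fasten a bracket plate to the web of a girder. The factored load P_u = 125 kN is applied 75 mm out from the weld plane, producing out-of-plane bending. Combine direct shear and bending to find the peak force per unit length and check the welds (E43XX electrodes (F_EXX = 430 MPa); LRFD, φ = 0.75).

f_max ≈ 386 N/mm; adequate

L_w = 2 × 295 = 590 mm; section modulus (unit throat) S = 2 × L²/6 = 29010 mm².
Direct shear f_v = P/L_w = 125×10³/590 = 211.9 N/mm.
Moment M = P × e = 125×10³ × 75 = 9375000 N·mm; bending f_b = M/S = 323.2 N/mm.
f_max = √(f_v² + f_b²) = √(211.9² + 323.2²) = 386.4 N/mm.
φr_n = 0.75 × 0.6 × 430 × (0.707 × 4) = 547.2 N/mm → adequate.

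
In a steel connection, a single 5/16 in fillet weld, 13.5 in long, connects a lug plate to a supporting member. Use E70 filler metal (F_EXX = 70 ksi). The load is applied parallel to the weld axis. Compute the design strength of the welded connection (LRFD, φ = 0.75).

Effective throat t_e = 0.707 × 0.3125 = 0.2209 in.
Total length L = 13.5 in; A_we = 0.2209 × 13.5 = 2.983 in².
F_nw = 0.6 F_EXX = 0.6 × 70 = 42 ksi.
φR_n = 0.75 × 42 × 2.983 = 93.95 kip.

φR_n ≈ 94 kip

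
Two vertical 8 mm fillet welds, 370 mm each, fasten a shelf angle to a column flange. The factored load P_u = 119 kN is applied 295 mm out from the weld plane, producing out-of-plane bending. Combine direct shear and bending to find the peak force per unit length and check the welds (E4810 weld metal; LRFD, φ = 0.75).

f_max ≈ 786 N/mm; adequate

E48XX → F_EXX = 480 MPa.
L_w = 2 × 370 = 740 mm; section modulus (unit throat) S = 2 × L²/6 = 45630 mm².
Direct shear f_v = P/L_w = 119×10³/740 = 160.8 N/mm.
Moment M = P × e = 119×10³ × 295 = 35105000 N·mm; bending f_b = M/S = 769.3 N/mm.
f_max = √(f_v² + f_b²) = √(160.8² + 769.3²) = 785.9 N/mm.
φr_n = 0.75 × 0.6 × 480 × (0.707 × 8) = 1222 N/mm → adequate.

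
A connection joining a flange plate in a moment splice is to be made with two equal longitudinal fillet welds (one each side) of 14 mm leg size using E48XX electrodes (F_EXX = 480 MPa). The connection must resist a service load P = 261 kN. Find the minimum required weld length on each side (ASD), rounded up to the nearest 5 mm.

Throat t_e = 0.707 × 14 = 9.898 mm.
r_n/Ω = (0.6 × 480 × 9.898) / 2.0 = 1425 N/mm = 1.425 kN/mm.
L_req = P / (r_n/Ω) = 261 / 1.425 = 183.1 mm total.
Per side: 183.1 / 2 = 91.56 mm.
Round up → use L = 95 mm on each side.

L = 95 mm on each side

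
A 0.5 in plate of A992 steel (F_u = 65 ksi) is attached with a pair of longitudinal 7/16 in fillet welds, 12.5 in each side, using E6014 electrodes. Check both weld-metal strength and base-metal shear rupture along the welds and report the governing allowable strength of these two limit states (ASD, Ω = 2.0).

R_n/Ω ≈ 139 kips (weld metal governs)

E60XX → F_EXX = 60 ksi.
t_e = 0.707 × 0.4375 = 0.3093 in; L = 25 in.
Weld metal: R_n/Ω = (1/2.0) × 0.6 × 60 × 0.3093 × 25 = 139.2 kips.
Base metal (shear rupture): R_n/Ω = (1/2.0) × 0.6 × 65 × 0.5 × 25 = 243.8 kips.
Governing: weld metal.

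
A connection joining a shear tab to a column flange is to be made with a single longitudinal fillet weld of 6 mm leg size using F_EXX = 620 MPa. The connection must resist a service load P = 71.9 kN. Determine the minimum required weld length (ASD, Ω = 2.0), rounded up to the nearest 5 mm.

L = 95 mm

Throat t_e = 0.707 × 6 = 4.242 mm.
r_n/Ω = (0.6 × 620 × 4.242) / 2.0 = 789 N/mm = 0.789 kN/mm.
L_req = P / (r_n/Ω) = 71.9 / 0.789 = 91.13 mm total.
Round up → use L = 95 mm.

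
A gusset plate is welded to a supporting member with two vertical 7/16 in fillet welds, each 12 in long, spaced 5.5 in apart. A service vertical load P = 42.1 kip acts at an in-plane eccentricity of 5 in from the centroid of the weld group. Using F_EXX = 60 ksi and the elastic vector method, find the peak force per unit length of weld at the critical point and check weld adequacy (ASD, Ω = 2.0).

f_max ≈ 4.02 kip/in; adequate

Total weld length L_w = 24 in. Treat welds as unit-width lines.
Polar moment about centroid: J = 2[d³/12 + d(b/2)²] = 2[12³/12 + 12×2.75²] = 469.5 in³.
Direct shear f_v = P/L_w = 42.1 / 24 = 1.754 kip/in (vertical).
Torsion M = P·e = 42.1 × 5 = 210.5 kip·in.
Critical point at (x, y) = (2.75, 6) from centroid. f_tx = M·y/J = 2.69 kip/in; f_ty = M·x/J = 1.233 kip/in.
Resultant f_max = √[f_tx² + (f_v + f_ty)²] = √[2.69² + (1.754 + 1.233)²] = 4.02 kip/in.
Capacity per unit length: r_n/Ω = (1/2.0) × 0.6 × 60 × (0.707 × 0.4375) = 5.568 kip/in.
4.02 ≤ 5.568 → adequate.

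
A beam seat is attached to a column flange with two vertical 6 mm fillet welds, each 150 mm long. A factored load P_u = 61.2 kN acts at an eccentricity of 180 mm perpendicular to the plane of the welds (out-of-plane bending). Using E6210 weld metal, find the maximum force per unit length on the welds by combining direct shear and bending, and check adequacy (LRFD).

f_max ≈ 1480 N/mm; NOT adequate

E62XX → F_EXX = 620 MPa.
L_w = 2 × 150 = 300 mm; section modulus (unit throat) S = 2 × L²/6 = 7500 mm².
Direct shear f_v = P/L_w = 61.2×10³/300 = 204 N/mm.
Moment M = P × e = 61.2×10³ × 180 = 11016000 N·mm; bending f_b = M/S = 1469 N/mm.
f_max = √(f_v² + f_b²) = √(204² + 1469²) = 1483 N/mm.
φr_n = 0.75 × 0.6 × 620 × (0.707 × 6) = 1184 N/mm → NOT adequate.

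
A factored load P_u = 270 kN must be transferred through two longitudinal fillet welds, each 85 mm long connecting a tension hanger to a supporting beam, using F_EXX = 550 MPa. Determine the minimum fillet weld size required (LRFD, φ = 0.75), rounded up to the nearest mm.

w = 10 mm

Total weld length L = 170 mm.
Required throat t_e = P_u / (φ × 0.6 F_EXX × L) = 270 / (0.75 × 0.6 × 550 × 170 × 10⁻³) = 6.417 mm.
Required leg w = t_e / 0.707 = 9.077 mm → use 10 mm.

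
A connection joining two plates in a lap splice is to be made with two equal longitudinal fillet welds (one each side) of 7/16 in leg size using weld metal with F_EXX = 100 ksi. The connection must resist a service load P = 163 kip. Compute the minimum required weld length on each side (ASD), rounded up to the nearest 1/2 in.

L = 9 in on each side

Throat t_e = 0.707 × 0.4375 = 0.3093 in.
r_n/Ω = (0.6 × 100 × 0.3093) / 2.0 = 9.279 kip/in.
L_req = P / (r_n/Ω) = 163 / 9.279 = 17.57 in total.
Per side: 17.57 / 2 = 8.783 in.
Round up → use L = 9 in on each side.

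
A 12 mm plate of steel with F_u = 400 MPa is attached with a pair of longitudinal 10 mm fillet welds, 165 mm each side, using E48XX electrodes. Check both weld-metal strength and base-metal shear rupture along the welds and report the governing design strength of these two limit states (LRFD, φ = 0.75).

E48XX → F_EXX = 480 MPa.
t_e = 0.707 × 10 = 7.07 mm; L = 330 mm.
Weld metal: φR_n = 0.75 × 0.6 × 480 × 7.07 × 330 × 10⁻³ = 503.9 kN.
Base metal (shear rupture): φR_n = 0.75 × 0.6 × 400 × 12 × 330 × 10⁻³ = 712.8 kN.
Governing: weld metal.

φR_n ≈ 504 kN (weld metal governs)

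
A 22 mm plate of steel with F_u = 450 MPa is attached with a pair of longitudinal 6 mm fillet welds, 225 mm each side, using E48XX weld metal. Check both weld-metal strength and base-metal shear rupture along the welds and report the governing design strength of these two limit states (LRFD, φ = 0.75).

E48XX → F_EXX = 480 MPa.
t_e = 0.707 × 6 = 4.242 mm; L = 450 mm.
Weld metal: φR_n = 0.75 × 0.6 × 480 × 4.242 × 450 × 10⁻³ = 412.3 kN.
Base metal (shear rupture): φR_n = 0.75 × 0.6 × 450 × 22 × 450 × 10⁻³ = 2005 kN.
Governing: weld metal.

φR_n ≈ 412 kN (weld metal governs)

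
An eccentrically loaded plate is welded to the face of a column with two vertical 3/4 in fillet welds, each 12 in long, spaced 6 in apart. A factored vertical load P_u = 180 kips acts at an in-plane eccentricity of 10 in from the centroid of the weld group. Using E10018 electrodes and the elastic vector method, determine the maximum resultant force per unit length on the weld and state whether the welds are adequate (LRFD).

f_max ≈ 28.1 kip/in; NOT adequate

E100XX → F_EXX = 100 ksi.
Total weld length L_w = 24 in. Treat welds as unit-width lines.
Polar moment about centroid: J = 2[d³/12 + d(b/2)²] = 2[12³/12 + 12×3²] = 504 in³.
Direct shear f_v = P/L_w = 180 / 24 = 7.5 kip/in (vertical).
Torsion M = P·e = 180 × 10 = 1800 kip·in.
Critical point at (x, y) = (3, 6) from centroid. f_tx = M·y/J = 21.43 kip/in; f_ty = M·x/J = 10.71 kip/in.
Resultant f_max = √[f_tx² + (f_v + f_ty)²] = √[21.43² + (7.5 + 10.71)²] = 28.12 kip/in.
Capacity per unit length: φr_n = 0.75 × 0.6 × 100 × (0.707 × 0.75) = 23.86 kip/in.
28.12 > 23.86 → NOT adequate.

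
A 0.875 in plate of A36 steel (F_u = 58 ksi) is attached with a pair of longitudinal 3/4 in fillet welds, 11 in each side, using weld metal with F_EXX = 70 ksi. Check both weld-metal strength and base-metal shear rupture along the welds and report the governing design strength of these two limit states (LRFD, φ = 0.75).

t_e = 0.707 × 0.75 = 0.5302 in; L = 22 in.
Weld metal: φR_n = 0.75 × 0.6 × 70 × 0.5302 × 22 = 367.5 kips.
Base metal (shear rupture): φR_n = 0.75 × 0.6 × 58 × 0.875 × 22 = 502.4 kips.
Governing: weld metal.

φR_n ≈ 367 kips (weld metal governs)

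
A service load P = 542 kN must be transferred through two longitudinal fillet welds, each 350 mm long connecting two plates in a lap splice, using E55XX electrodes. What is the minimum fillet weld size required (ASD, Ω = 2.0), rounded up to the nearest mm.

w = 7 mm

E55XX → F_EXX = 550 MPa.
Total weld length L = 700 mm.
Required throat t_e = P × Ω / (0.6 F_EXX × L) = 542 × 2.0 / (0.6 × 550 × 700 × 10⁻³) = 4.693 mm.
Required leg w = t_e / 0.707 = 6.637 mm → use 7 mm.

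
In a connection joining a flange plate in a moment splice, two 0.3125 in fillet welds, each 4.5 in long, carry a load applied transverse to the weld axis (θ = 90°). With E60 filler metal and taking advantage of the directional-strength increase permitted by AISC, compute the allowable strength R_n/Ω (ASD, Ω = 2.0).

R_n/Ω ≈ 53.7 kips

E60XX → F_EXX = 60 ksi.
t_e = 0.707 × 0.3125 = 0.2209 in; A_we = 0.2209 × 9 = 1.988 in².
Directional factor: 1.0 + 0.5 sin^1.5(90°) = 1.5.
F_nw = 0.6 × 60 × 1.5 = 54 ksi.
R_n/Ω = (54 × 1.988) / 2.0 = 53.69 kips.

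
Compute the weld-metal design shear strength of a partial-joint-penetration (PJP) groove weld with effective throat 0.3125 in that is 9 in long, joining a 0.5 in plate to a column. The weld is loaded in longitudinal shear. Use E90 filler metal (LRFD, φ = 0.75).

φR_n ≈ 114 kips

E90XX → F_EXX = 90 ksi.
Effective throat (given) t_e = 0.3125 in.
A_we = 0.3125 × 9 = 2.812 in².
F_nw = 0.6 F_EXX = 54 ksi.
φR_n = 0.75 × 54 × 2.812 = 113.9 kips.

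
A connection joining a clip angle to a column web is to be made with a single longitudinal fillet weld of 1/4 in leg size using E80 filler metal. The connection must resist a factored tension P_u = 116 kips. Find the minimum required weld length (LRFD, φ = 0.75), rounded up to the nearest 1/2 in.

L = 18.5 in

E80XX → F_EXX = 80 ksi.
Throat t_e = 0.707 × 0.25 = 0.1767 in.
φr_n = 0.75 × 0.6 × 80 × 0.1767 = 6.363 kips/in.
L_req = P_u / φr_n = 116 / 6.363 = 18.23 in total.
Round up → use L = 18.5 in.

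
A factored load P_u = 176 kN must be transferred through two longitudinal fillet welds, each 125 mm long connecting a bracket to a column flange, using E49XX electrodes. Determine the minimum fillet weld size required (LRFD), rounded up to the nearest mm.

w = 5 mm

E49XX → F_EXX = 490 MPa.
Total weld length L = 250 mm.
Required throat t_e = P_u / (φ × 0.6 F_EXX × L) = 176 / (0.75 × 0.6 × 490 × 250 × 10⁻³) = 3.193 mm.
Required leg w = t_e / 0.707 = 4.516 mm → use 5 mm.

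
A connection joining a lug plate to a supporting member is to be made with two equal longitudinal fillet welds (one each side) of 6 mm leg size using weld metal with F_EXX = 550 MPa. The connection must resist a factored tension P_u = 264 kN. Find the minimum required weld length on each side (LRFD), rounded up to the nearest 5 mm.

Throat t_e = 0.707 × 6 = 4.242 mm.
φr_n = 0.75 × 0.6 × 550 × 4.242 × 10⁻³ = 1.05 kN/mm.
L_req = P_u / φr_n = 264 / 1.05 = 251.5 mm total.
Per side: 251.5 / 2 = 125.7 mm.
Round up → use L = 130 mm on each side.

L = 130 mm on each side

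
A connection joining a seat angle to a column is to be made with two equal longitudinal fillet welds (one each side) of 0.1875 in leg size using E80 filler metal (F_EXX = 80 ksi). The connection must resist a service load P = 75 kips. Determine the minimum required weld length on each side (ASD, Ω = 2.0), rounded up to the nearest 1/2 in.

Throat t_e = 0.707 × 0.1875 = 0.1326 in.
r_n/Ω = (0.6 × 80 × 0.1326) / 2.0 = 3.181 kip/in.
L_req = P / (r_n/Ω) = 75 / 3.181 = 23.57 in total.
Per side: 23.57 / 2 = 11.79 in.
Round up → use L = 12 in on each side.

L = 12 in on each side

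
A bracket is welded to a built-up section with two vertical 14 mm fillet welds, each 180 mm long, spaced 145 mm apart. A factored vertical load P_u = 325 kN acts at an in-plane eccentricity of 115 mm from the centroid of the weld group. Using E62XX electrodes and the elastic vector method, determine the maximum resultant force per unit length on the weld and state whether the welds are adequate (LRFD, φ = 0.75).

f_max ≈ 2190 N/mm; adequate

E62XX → F_EXX = 620 MPa.
Total weld length L_w = 360 mm. Treat welds as unit-width lines.
Polar moment about centroid: J = 2[d³/12 + d(b/2)²] = 2[180³/12 + 180×72.5²] = 2864000 mm³.
Direct shear f_v = P/L_w = 325×10³ / 360 = 902.8 N/mm (vertical).
Torsion M = P·e = 325×10³ × 115 = 37375000 N·mm.
Critical point at (x, y) = (72.5, 90) from centroid. f_tx = M·y/J = 1174 N/mm; f_ty = M·x/J = 946 N/mm.
Resultant f_max = √[f_tx² + (f_v + f_ty)²] = √[1174² + (902.8 + 946)²] = 2190 N/mm.
Capacity per unit length: φr_n = 0.75 × 0.6 × 620 × (0.707 × 14) = 2762 N/mm.
2190 ≤ 2762 → adequate.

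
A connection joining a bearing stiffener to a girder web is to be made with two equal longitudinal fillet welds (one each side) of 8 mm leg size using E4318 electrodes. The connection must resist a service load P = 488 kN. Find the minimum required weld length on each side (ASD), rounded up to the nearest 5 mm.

L = 335 mm on each side

E43XX → F_EXX = 430 MPa.
Throat t_e = 0.707 × 8 = 5.656 mm.
r_n/Ω = (0.6 × 430 × 5.656) / 2.0 = 729.6 N/mm = 0.7296 kN/mm.
L_req = P / (r_n/Ω) = 488 / 0.7296 = 668.8 mm total.
Per side: 668.8 / 2 = 334.4 mm.
Round up → use L = 335 mm on each side.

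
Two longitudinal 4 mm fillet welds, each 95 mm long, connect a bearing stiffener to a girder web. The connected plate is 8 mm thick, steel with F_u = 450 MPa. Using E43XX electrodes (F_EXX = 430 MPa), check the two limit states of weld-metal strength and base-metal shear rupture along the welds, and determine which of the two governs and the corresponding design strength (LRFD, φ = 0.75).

φR_n ≈ 104 kN (weld metal governs)

t_e = 0.707 × 4 = 2.828 mm; L = 190 mm.
Weld metal: φR_n = 0.75 × 0.6 × 430 × 2.828 × 190 × 10⁻³ = 104 kN.
Base metal (shear rupture): φR_n = 0.75 × 0.6 × 450 × 8 × 190 × 10⁻³ = 307.8 kN.
Governing: weld metal.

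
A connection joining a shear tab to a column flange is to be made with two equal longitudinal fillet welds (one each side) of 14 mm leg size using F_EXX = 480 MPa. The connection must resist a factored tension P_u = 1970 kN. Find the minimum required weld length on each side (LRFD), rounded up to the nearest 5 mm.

L = 465 mm on each side

Throat t_e = 0.707 × 14 = 9.898 mm.
φr_n = 0.75 × 0.6 × 480 × 9.898 × 10⁻³ = 2.138 kN/mm.
L_req = P_u / φr_n = 1970 / 2.138 = 921.4 mm total.
Per side: 921.4 / 2 = 460.7 mm.
Round up → use L = 465 mm on each side.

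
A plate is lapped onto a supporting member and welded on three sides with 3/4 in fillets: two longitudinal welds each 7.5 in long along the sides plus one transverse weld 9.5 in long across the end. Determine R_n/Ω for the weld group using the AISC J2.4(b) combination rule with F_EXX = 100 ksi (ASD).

R_n/Ω ≈ 430 kip

t_e = 0.707 × 0.75 = 0.5302 in.
R_nwl = 0.6 × 100 × 0.5302 × 15 = 477.2 kip (longitudinal, 2 welds).
R_nwt = 0.6 × 100 × 0.5302 × 9.5 = 302.2 kip (transverse, base value).
(i) R_nwl + R_nwt = 779.5 kip; (ii) 0.85 R_nwl + 1.5 R_nwt = 859 kip.
R_n = max = 859 kip [governs: (ii)]; R_n/Ω = 429.5 kip.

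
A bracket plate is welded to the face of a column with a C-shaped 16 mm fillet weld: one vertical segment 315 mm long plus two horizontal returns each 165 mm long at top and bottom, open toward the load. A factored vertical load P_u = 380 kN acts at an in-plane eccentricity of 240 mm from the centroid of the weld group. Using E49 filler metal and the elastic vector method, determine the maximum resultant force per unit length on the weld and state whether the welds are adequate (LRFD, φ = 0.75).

f_max ≈ 1860 N/mm; adequate

E49XX → F_EXX = 490 MPa.
Total weld length L_w = 645 mm. Treat welds as unit-width lines.
Centroid: x̄ = 2×165×82.5 / 645 = 42.21 mm from the vertical weld.
Polar moment about centroid: J = I_x + I_y = [315³/12 + 2×165×157.5²] + [315×42.21² + 2(165³/12 + 165×40.29²)] = 12640000 mm³.
Direct shear f_v = P/L_w = 380×10³ / 645 = 589.1 N/mm (vertical).
Torsion M = P·e = 380×10³ × 240 = 91200000 N·mm.
Critical point at (x, y) = (122.8, 157.5) from centroid. f_tx = M·y/J = 1137 N/mm; f_ty = M·x/J = 886.2 N/mm.
Resultant f_max = √[f_tx² + (f_v + f_ty)²] = √[1137² + (589.1 + 886.2)²] = 1862 N/mm.
Capacity per unit length: φr_n = 0.75 × 0.6 × 490 × (0.707 × 16) = 2494 N/mm.
1862 ≤ 2494 → adequate.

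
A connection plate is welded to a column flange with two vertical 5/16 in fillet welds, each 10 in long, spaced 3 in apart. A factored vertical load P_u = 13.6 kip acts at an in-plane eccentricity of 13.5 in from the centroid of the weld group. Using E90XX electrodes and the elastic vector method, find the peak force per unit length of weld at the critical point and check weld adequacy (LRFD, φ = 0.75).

f_max ≈ 4.77 kip/in; adequate

E90XX → F_EXX = 90 ksi.
Total weld length L_w = 20 in. Treat welds as unit-width lines.
Polar moment about centroid: J = 2[d³/12 + d(b/2)²] = 2[10³/12 + 10×1.5²] = 211.7 in³.
Direct shear f_v = P/L_w = 13.6 / 20 = 0.68 kip/in (vertical).
Torsion M = P·e = 13.6 × 13.5 = 183.6 kip·in.
Critical point at (x, y) = (1.5, 5) from centroid. f_tx = M·y/J = 4.337 kip/in; f_ty = M·x/J = 1.301 kip/in.
Resultant f_max = √[f_tx² + (f_v + f_ty)²] = √[4.337² + (0.68 + 1.301)²] = 4.768 kip/in.
Capacity per unit length: φr_n = 0.75 × 0.6 × 90 × (0.707 × 0.3125) = 8.948 kip/in.
4.768 ≤ 8.948 → adequate.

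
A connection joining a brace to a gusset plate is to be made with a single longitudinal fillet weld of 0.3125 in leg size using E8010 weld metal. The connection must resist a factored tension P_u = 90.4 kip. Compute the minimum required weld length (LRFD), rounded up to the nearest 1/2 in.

E80XX → F_EXX = 80 ksi.
Throat t_e = 0.707 × 0.3125 = 0.2209 in.
φr_n = 0.75 × 0.6 × 80 × 0.2209 = 7.954 kip/in.
L_req = P_u / φr_n = 90.4 / 7.954 = 11.37 in total.
Round up → use L = 11.5 in.

L = 11.5 in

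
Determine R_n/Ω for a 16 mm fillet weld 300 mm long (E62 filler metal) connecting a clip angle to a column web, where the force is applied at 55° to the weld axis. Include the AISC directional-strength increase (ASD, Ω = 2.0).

R_n/Ω ≈ 865 kN

E62XX → F_EXX = 620 MPa.
t_e = 0.707 × 16 = 11.31 mm; A_we = 11.31 × 300 = 3394 mm².
Directional factor: 1.0 + 0.5 sin^1.5(55°) = 1.371.
F_nw = 0.6 × 620 × 1.371 = 509.9 MPa.
R_n/Ω = (509.9 × 3394) / 2.0 × 10⁻³ = 865.2 kN.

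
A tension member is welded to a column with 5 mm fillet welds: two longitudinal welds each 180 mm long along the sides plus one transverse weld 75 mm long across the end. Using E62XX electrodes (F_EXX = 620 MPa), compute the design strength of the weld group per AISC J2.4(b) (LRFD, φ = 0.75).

t_e = 0.707 × 5 = 3.535 mm.
R_nwl = 0.6 × 620 × 3.535 × 360 × 10⁻³ = 473.4 kN (longitudinal, 2 welds).
R_nwt = 0.6 × 620 × 3.535 × 75 × 10⁻³ = 98.63 kN (transverse, base value).
(i) R_nwl + R_nwt = 572 kN; (ii) 0.85 R_nwl + 1.5 R_nwt = 550.3 kN.
R_n = max = 572 kN [governs: (i)]; φR_n = 429 kN.

φR_n ≈ 429 kN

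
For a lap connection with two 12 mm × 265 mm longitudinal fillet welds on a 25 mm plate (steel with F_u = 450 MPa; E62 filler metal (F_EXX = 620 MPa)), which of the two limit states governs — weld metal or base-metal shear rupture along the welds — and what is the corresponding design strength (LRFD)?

φR_n ≈ 1250 kN (weld metal governs)

t_e = 0.707 × 12 = 8.484 mm; L = 530 mm.
Weld metal: φR_n = 0.75 × 0.6 × 620 × 8.484 × 530 × 10⁻³ = 1255 kN.
Base metal (shear rupture): φR_n = 0.75 × 0.6 × 450 × 25 × 530 × 10⁻³ = 2683 kN.
Governing: weld metal.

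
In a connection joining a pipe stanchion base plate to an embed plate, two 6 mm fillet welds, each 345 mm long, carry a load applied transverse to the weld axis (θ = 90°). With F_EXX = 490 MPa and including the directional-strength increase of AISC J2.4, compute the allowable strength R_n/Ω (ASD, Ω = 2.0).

R_n/Ω ≈ 645 kN

t_e = 0.707 × 6 = 4.242 mm; A_we = 4.242 × 690 = 2927 mm².
Directional factor: 1.0 + 0.5 sin^1.5(90°) = 1.5.
F_nw = 0.6 × 490 × 1.5 = 441 MPa.
R_n/Ω = (441 × 2927) / 2.0 × 10⁻³ = 645.4 kN.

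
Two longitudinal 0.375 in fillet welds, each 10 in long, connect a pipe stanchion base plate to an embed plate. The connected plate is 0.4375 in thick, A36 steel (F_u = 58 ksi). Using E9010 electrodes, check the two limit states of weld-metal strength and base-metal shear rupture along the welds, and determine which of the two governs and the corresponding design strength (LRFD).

φR_n ≈ 215 kip (weld metal governs)

E90XX → F_EXX = 90 ksi.
t_e = 0.707 × 0.375 = 0.2651 in; L = 20 in.
Weld metal: φR_n = 0.75 × 0.6 × 90 × 0.2651 × 20 = 214.8 kip.
Base metal (shear rupture): φR_n = 0.75 × 0.6 × 58 × 0.4375 × 20 = 228.4 kip.
Governing: weld metal.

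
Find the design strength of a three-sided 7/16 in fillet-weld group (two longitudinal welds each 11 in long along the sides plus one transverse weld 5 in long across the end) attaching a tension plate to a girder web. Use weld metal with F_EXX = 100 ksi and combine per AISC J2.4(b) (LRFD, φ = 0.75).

t_e = 0.707 × 0.4375 = 0.3093 in.
R_nwl = 0.6 × 100 × 0.3093 × 22 = 408.3 kip (longitudinal, 2 welds).
R_nwt = 0.6 × 100 × 0.3093 × 5 = 92.79 kip (transverse, base value).
(i) R_nwl + R_nwt = 501.1 kip; (ii) 0.85 R_nwl + 1.5 R_nwt = 486.2 kip.
R_n = max = 501.1 kip [governs: (i)]; φR_n = 375.8 kip.

φR_n ≈ 376 kip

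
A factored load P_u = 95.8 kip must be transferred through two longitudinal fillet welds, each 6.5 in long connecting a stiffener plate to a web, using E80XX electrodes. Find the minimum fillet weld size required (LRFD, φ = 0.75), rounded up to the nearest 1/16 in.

E80XX → F_EXX = 80 ksi.
Total weld length L = 13 in.
Required throat t_e = P_u / (φ × 0.6 F_EXX × L) = 95.8 / (0.75 × 0.6 × 80 × 13) = 0.2047 in.
Required leg w = t_e / 0.707 = 0.2895 in → use 5/16 in.

w = 5/16 in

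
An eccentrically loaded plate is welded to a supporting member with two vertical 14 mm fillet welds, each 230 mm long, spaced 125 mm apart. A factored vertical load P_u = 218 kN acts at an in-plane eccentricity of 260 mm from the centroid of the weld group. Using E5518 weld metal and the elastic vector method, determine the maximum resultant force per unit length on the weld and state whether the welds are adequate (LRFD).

f_max ≈ 2210 N/mm; adequate

E55XX → F_EXX = 550 MPa.
Total weld length L_w = 460 mm. Treat welds as unit-width lines.
Polar moment about centroid: J = 2[d³/12 + d(b/2)²] = 2[230³/12 + 230×62.5²] = 3825000 mm³.
Direct shear f_v = P/L_w = 218×10³ / 460 = 473.9 N/mm (vertical).
Torsion M = P·e = 218×10³ × 260 = 56680000 N·mm.
Critical point at (x, y) = (62.5, 115) from centroid. f_tx = M·y/J = 1704 N/mm; f_ty = M·x/J = 926.2 N/mm.
Resultant f_max = √[f_tx² + (f_v + f_ty)²] = √[1704² + (473.9 + 926.2)²] = 2206 N/mm.
Capacity per unit length: φr_n = 0.75 × 0.6 × 550 × (0.707 × 14) = 2450 N/mm.
2206 ≤ 2450 → adequate.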